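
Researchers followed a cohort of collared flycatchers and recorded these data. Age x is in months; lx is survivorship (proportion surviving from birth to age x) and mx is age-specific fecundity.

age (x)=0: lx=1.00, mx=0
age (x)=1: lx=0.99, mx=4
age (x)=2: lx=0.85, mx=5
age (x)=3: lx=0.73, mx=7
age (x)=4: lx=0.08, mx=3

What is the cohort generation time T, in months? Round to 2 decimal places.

lx·mx: 0, 3.96, 4.25, 5.11, 0.24 → R0 = 13.56
x·lx·mx: 0, 3.96, 8.5, 15.33, 0.96 → Σ = 28.75
T = 28.75 / 13.56 = 2.120206… → 2.12

2.12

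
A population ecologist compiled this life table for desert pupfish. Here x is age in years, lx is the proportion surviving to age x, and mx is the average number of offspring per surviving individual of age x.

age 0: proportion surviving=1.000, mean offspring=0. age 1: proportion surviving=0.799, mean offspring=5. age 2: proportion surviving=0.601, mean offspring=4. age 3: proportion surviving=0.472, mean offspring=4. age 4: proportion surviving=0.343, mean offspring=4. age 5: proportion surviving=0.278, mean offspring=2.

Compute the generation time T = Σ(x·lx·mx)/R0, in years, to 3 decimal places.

2.226

lx·mx: 0, 3.995, 2.404, 1.888, 1.372, 0.556 → R0 = 10.215
x·lx·mx: 0, 3.995, 4.808, 5.664, 5.488, 2.78 → Σ = 22.735
T = 22.735 / 10.215 = 2.225649… → 2.226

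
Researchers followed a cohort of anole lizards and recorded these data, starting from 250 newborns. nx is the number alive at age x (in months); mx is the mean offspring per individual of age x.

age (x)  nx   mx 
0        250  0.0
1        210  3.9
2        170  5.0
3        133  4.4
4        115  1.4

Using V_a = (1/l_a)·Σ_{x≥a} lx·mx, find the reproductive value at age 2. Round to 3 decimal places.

9.389

lx = nx/n0 = nx/250: 1, 0.84, 0.68, 0.532, 0.46
lx·mx for x ≥ 2: 3.4, 2.3408, 0.644 → sum = 6.3848
V_2 = 6.3848 / l_2 = 6.3848 / 0.68 = 9.389412… → 9.389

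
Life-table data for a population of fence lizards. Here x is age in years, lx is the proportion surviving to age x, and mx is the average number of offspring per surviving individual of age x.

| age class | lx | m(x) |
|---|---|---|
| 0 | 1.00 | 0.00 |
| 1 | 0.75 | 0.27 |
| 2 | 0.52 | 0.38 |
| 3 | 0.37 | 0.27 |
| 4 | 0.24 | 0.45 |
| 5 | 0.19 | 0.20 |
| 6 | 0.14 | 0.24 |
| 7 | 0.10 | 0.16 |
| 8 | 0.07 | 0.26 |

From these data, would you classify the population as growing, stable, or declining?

R0 = Σ lx·mx = 0 + 0.2025 + 0.1976 + 0.0999 + 0.108 + 0.038 + 0.0336 + 0.016 + 0.0182 = 0.7138
R0 < 1, so the population is declining.

declining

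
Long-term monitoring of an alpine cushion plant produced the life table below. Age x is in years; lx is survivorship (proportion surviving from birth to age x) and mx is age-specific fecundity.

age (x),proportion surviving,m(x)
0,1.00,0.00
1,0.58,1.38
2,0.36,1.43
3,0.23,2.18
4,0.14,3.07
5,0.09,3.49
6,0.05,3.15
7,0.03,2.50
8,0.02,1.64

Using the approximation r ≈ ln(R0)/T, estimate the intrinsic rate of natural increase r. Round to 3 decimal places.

0.351

R0 = Σ lx·mx = 0 + 0.8004 + 0.5148 + 0.5014 + 0.4298 + 0.3141 + 0.1575 + 0.075 + 0.0328 = 2.8258
Σ x·lx·mx = 8.3563; T = 8.3563/2.8258 = 2.95714…
r ≈ ln(R0)/T = ln(2.8258)/2.95714… = 0.35128… → 0.351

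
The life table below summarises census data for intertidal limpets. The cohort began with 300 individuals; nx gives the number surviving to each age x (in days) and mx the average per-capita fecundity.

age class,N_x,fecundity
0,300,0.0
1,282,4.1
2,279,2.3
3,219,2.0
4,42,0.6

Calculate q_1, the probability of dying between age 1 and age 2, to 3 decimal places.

0.011

lx = nx/n0 = nx/300: 1, 0.94, 0.93, 0.73, 0.14
q_1 = (l_1 − l_2) / l_1 = (0.94 − 0.93) / 0.94
     = 0.01 / 0.94 = 0.010638… → 0.011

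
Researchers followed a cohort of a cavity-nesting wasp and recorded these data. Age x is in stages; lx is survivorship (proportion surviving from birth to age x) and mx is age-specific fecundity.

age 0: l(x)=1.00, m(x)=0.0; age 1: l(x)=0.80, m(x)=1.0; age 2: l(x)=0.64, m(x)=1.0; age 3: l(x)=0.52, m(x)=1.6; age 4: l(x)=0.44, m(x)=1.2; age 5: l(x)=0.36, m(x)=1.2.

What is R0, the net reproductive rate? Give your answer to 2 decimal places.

3.23

lx·mx by age: 0, 0.8, 0.64, 0.832, 0.528, 0.432
R0 = Σ lx·mx = 3.232 → 3.23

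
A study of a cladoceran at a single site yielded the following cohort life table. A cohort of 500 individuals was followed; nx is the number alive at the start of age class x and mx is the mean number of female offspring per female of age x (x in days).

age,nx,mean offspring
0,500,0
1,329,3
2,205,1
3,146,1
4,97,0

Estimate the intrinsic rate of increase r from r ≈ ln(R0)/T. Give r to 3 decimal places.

lx = nx/n0 = nx/500: 1, 0.658, 0.41, 0.292, 0.194
R0 = Σ lx·mx = 0 + 1.974 + 0.41 + 0.292 + 0 = 2.676
Σ x·lx·mx = 3.67; T = 3.67/2.676 = 1.37145…
r ≈ ln(R0)/T = ln(2.676)/1.37145… = 0.71772… → 0.718

0.718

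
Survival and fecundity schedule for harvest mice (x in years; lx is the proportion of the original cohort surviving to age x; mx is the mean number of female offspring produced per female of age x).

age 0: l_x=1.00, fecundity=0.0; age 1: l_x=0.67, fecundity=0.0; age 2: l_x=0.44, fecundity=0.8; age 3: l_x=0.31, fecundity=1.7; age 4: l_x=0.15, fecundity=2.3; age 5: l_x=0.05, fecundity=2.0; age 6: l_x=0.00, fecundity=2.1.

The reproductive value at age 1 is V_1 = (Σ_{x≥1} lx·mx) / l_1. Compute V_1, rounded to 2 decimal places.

1.98

lx·mx for x ≥ 1: 0, 0.352, 0.527, 0.345, 0.1, 0 → sum = 1.324
V_1 = 1.324 / l_1 = 1.324 / 0.67 = 1.976119… → 1.98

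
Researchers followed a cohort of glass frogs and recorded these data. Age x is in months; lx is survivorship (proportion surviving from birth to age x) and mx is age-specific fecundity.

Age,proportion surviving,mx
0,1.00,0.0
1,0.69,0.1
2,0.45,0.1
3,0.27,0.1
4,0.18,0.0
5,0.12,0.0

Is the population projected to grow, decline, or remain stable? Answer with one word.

R0 = Σ lx·mx = 0 + 0.069 + 0.045 + 0.027 + 0 + 0 = 0.141
R0 < 1, so the population is declining.

declining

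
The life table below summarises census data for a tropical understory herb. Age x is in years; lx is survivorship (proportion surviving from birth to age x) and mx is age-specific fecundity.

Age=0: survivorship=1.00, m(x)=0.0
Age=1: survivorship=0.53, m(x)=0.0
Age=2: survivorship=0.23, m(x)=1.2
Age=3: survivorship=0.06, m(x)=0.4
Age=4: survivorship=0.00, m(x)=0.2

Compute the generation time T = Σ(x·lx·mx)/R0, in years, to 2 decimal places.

2.08

lx·mx: 0, 0, 0.276, 0.024, 0 → R0 = 0.3
x·lx·mx: 0, 0, 0.552, 0.072, 0 → Σ = 0.624
T = 0.624 / 0.3 = 2.08 → 2.08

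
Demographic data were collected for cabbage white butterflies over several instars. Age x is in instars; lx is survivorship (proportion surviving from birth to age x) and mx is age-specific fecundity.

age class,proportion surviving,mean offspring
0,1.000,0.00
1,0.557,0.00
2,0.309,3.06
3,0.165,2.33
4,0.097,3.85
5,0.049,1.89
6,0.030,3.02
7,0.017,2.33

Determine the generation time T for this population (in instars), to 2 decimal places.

lx·mx: 0, 0, 0.94554, 0.38445, 0.37345, 0.09261, 0.0906, 0.03961 → R0 = 1.92626
x·lx·mx: 0, 0, 1.89108, 1.15335, 1.4938, 0.46305, 0.5436, 0.27727 → Σ = 5.82215
T = 5.82215 / 1.92626 = 3.022515… → 3.02

3.02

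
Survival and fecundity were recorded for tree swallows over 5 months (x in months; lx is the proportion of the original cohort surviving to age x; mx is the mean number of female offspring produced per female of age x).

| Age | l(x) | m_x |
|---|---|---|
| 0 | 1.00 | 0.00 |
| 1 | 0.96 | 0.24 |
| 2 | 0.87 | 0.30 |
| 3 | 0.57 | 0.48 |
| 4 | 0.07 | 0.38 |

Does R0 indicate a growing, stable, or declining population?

declining

R0 = Σ lx·mx = 0 + 0.2304 + 0.261 + 0.2736 + 0.0266 = 0.7916
R0 < 1, so the population is declining.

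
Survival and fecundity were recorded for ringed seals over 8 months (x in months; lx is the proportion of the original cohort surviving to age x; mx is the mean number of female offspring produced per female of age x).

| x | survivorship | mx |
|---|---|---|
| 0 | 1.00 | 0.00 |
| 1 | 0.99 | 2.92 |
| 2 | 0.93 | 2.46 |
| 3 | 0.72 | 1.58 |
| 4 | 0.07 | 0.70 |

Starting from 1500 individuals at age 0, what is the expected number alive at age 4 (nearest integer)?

105

Expected survivors = N0 · l_4 = 1500 × 0.07 = 105 → 105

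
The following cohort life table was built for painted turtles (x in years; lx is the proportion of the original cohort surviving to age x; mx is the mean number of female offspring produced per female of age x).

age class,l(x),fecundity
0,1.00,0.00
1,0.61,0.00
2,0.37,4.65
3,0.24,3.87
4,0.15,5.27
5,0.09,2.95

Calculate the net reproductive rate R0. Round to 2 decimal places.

3.71

lx·mx by age: 0, 0, 1.7205, 0.9288, 0.7905, 0.2655
R0 = Σ lx·mx = 3.7053 → 3.71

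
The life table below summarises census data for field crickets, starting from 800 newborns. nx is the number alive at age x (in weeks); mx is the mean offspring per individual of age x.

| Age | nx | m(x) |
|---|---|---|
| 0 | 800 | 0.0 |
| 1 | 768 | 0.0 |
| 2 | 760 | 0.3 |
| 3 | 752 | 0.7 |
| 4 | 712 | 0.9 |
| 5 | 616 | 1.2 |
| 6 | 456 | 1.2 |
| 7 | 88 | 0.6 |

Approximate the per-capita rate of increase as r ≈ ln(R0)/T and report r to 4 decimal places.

lx = nx/n0 = nx/800: 1, 0.96, 0.95, 0.94, 0.89, 0.77, 0.57, 0.11
R0 = Σ lx·mx = 0 + 0 + 0.285 + 0.658 + 0.801 + 0.924 + 0.684 + 0.066 = 3.418
Σ x·lx·mx = 14.934; T = 14.934/3.418 = 4.36922…
r ≈ ln(R0)/T = ln(3.418)/4.36922… = 0.281299… → 0.2813

0.2813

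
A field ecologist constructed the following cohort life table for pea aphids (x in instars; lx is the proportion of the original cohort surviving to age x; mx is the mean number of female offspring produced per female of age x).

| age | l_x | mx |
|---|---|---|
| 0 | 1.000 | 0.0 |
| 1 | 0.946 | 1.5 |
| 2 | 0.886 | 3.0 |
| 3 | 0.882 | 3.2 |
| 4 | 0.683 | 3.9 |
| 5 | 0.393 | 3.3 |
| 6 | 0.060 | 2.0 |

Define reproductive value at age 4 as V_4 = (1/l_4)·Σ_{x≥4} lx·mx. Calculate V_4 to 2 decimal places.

5.97

lx·mx for x ≥ 4: 2.6637, 1.2969, 0.12 → sum = 4.0806
V_4 = 4.0806 / l_4 = 4.0806 / 0.683 = 5.974524… → 5.97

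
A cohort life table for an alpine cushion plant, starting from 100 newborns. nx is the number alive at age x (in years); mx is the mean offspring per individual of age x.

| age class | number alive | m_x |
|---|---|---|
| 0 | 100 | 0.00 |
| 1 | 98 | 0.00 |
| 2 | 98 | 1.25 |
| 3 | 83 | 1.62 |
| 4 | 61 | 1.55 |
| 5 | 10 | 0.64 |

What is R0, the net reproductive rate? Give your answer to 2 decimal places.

lx = nx/n0 = nx/100: 1, 0.98, 0.98, 0.83, 0.61, 0.1
lx·mx by age: 0, 0, 1.225, 1.3446, 0.9455, 0.064
R0 = Σ lx·mx = 3.5791 → 3.58

3.58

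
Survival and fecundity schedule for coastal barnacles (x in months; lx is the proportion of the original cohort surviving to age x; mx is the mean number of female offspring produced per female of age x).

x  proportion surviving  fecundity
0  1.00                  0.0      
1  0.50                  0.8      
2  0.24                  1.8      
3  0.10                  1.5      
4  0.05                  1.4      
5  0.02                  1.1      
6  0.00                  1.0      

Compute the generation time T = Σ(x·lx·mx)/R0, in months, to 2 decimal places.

lx·mx: 0, 0.4, 0.432, 0.15, 0.07, 0.022, 0 → R0 = 1.074
x·lx·mx: 0, 0.4, 0.864, 0.45, 0.28, 0.11, 0 → Σ = 2.104
T = 2.104 / 1.074 = 1.959032… → 1.96

1.96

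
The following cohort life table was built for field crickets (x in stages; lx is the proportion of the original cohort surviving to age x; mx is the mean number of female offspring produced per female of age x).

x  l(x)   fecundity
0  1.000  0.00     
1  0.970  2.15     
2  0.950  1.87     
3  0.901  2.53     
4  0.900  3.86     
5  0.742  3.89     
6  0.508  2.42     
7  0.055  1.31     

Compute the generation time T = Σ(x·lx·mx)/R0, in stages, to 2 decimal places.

3.53

lx·mx: 0, 2.0855, 1.7765, 2.27953, 3.474, 2.88638, 1.22936, 0.07205 → R0 = 13.80332
x·lx·mx: 0, 2.0855, 3.553, 6.83859, 13.896, 14.4319, 7.37616, 0.50435 → Σ = 48.6855
T = 48.6855 / 13.80332 = 3.527086… → 3.53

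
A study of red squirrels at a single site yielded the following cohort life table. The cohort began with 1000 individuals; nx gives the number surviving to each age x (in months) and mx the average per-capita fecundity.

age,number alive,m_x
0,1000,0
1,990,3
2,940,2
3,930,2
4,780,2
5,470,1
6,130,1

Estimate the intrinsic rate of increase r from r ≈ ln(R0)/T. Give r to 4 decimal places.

lx = nx/n0 = nx/1000: 1, 0.99, 0.94, 0.93, 0.78, 0.47, 0.13
R0 = Σ lx·mx = 0 + 2.97 + 1.88 + 1.86 + 1.56 + 0.47 + 0.13 = 8.87
Σ x·lx·mx = 21.68; T = 21.68/8.87 = 2.44419…
r ≈ ln(R0)/T = ln(8.87)/2.44419… = 0.893004… → 0.8930

0.8930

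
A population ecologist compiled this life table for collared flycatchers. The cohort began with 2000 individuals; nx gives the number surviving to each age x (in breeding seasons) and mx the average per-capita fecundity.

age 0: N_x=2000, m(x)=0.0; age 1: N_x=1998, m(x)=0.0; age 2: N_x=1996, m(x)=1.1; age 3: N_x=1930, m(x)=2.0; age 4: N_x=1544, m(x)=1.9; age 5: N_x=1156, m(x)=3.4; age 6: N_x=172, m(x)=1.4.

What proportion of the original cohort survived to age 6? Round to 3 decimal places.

0.086

l_6 = n_6/n_0 = 172/2000 = 0.086 → 0.086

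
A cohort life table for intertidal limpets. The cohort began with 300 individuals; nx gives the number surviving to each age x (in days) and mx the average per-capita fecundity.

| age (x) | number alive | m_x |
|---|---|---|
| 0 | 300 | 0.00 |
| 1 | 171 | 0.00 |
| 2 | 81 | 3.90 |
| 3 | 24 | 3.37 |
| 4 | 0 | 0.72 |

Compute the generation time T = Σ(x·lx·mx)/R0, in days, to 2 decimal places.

2.20

lx = nx/n0 = nx/300: 1, 0.57, 0.27, 0.08, 0
lx·mx: 0, 0, 1.053, 0.2696, 0 → R0 = 1.3226
x·lx·mx: 0, 0, 2.106, 0.8088, 0 → Σ = 2.9148
T = 2.9148 / 1.3226 = 2.203841… → 2.20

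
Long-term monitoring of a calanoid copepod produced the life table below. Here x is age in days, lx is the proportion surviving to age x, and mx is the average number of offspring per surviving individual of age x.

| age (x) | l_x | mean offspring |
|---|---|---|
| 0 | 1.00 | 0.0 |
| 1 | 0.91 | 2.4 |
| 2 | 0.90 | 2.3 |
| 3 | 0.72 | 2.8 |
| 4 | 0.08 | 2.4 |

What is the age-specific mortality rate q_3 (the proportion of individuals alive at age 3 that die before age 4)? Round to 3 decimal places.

0.889

q_3 = (l_3 − l_4) / l_3 = (0.72 − 0.08) / 0.72
     = 0.64 / 0.72 = 0.888889… → 0.889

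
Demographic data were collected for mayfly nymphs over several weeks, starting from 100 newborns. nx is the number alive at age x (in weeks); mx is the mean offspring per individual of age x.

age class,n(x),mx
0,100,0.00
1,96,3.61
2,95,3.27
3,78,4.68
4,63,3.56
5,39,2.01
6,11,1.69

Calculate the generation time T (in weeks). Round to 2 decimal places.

lx = nx/n0 = nx/100: 1, 0.96, 0.95, 0.78, 0.63, 0.39, 0.11
lx·mx: 0, 3.4656, 3.1065, 3.6504, 2.2428, 0.7839, 0.1859 → R0 = 13.4351
x·lx·mx: 0, 3.4656, 6.213, 10.9512, 8.9712, 3.9195, 1.1154 → Σ = 34.6359
T = 34.6359 / 13.4351 = 2.578016… → 2.58

2.58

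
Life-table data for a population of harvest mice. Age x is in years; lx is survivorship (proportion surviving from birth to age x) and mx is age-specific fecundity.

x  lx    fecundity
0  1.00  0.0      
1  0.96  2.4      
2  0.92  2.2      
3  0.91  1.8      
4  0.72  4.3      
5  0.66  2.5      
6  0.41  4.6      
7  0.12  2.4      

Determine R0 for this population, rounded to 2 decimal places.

lx·mx by age: 0, 2.304, 2.024, 1.638, 3.096, 1.65, 1.886, 0.288
R0 = Σ lx·mx = 12.886 → 12.89

12.89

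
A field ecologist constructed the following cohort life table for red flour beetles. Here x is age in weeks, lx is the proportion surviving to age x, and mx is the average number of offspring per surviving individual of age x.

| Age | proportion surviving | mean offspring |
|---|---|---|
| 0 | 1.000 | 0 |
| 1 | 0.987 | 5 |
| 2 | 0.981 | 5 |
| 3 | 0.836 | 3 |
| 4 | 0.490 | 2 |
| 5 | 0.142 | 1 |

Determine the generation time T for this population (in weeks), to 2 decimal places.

lx·mx: 0, 4.935, 4.905, 2.508, 0.98, 0.142 → R0 = 13.47
x·lx·mx: 0, 4.935, 9.81, 7.524, 3.92, 0.71 → Σ = 26.899
T = 26.899 / 13.47 = 1.996956… → 2.00

2.00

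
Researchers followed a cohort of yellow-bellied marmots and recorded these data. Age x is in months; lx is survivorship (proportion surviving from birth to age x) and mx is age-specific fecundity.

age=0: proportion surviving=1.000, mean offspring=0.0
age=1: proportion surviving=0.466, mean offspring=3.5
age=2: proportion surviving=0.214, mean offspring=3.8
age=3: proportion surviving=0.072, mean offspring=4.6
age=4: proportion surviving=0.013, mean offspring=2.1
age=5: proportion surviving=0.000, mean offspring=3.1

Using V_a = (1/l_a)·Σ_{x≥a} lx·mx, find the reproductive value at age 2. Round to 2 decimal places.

5.48

lx·mx for x ≥ 2: 0.8132, 0.3312, 0.0273, 0 → sum = 1.1717
V_2 = 1.1717 / l_2 = 1.1717 / 0.214 = 5.475234… → 5.48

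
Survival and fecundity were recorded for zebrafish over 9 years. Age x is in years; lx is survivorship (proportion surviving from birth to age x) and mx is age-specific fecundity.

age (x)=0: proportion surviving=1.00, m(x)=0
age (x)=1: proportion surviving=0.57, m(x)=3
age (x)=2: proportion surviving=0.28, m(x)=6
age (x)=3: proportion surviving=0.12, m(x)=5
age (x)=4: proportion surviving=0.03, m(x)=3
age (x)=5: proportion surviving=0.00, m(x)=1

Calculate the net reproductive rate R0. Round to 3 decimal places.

4.080

lx·mx by age: 0, 1.71, 1.68, 0.6, 0.09, 0
R0 = Σ lx·mx = 4.08 → 4.080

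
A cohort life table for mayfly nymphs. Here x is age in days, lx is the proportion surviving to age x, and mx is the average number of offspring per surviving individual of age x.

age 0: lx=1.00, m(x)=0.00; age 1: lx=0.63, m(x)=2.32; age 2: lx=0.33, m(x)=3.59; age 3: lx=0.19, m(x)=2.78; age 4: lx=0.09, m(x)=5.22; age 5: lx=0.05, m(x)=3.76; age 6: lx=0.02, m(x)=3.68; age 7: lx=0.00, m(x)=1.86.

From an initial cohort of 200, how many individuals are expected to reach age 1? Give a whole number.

126

Expected survivors = N0 · l_1 = 200 × 0.63 = 126 → 126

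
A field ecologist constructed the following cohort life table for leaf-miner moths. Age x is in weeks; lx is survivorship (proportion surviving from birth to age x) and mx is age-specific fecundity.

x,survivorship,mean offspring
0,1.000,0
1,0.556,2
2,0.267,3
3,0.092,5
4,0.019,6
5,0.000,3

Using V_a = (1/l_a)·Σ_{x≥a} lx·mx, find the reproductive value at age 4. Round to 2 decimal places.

lx·mx for x ≥ 4: 0.114, 0 → sum = 0.114
V_4 = 0.114 / l_4 = 0.114 / 0.019 = 6 → 6.00

6.00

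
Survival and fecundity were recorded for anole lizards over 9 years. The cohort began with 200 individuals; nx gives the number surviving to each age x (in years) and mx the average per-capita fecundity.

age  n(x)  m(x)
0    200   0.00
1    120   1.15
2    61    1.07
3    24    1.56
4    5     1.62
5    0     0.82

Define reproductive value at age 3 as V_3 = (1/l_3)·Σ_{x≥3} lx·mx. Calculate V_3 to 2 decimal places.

lx = nx/n0 = nx/200: 1, 0.6, 0.305, 0.12, 0.025, 0
lx·mx for x ≥ 3: 0.1872, 0.0405, 0 → sum = 0.2277
V_3 = 0.2277 / l_3 = 0.2277 / 0.12 = 1.8975 → 1.90

1.90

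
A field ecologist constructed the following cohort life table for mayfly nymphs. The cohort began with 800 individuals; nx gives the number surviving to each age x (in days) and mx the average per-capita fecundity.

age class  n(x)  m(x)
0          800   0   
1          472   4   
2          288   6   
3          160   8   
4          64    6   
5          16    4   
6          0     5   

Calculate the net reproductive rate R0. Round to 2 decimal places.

6.68

lx = nx/n0 = nx/800: 1, 0.59, 0.36, 0.2, 0.08, 0.02, 0
lx·mx by age: 0, 2.36, 2.16, 1.6, 0.48, 0.08, 0
R0 = Σ lx·mx = 6.68 → 6.68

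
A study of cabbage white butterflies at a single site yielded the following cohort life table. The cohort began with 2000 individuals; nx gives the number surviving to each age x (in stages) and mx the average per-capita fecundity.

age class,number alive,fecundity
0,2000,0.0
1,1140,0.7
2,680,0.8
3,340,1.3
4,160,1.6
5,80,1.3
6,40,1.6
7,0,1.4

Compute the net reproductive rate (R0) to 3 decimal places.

1.104

lx = nx/n0 = nx/2000: 1, 0.57, 0.34, 0.17, 0.08, 0.04, 0.02, 0
lx·mx by age: 0, 0.399, 0.272, 0.221, 0.128, 0.052, 0.032, 0
R0 = Σ lx·mx = 1.104 → 1.104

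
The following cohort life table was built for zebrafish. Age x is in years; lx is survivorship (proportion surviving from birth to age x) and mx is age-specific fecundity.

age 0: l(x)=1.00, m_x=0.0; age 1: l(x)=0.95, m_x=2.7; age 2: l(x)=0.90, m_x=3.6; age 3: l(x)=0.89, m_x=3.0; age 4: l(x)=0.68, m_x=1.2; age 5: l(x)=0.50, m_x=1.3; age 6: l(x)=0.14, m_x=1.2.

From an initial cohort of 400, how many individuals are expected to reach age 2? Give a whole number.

360

Expected survivors = N0 · l_2 = 400 × 0.90 = 360 → 360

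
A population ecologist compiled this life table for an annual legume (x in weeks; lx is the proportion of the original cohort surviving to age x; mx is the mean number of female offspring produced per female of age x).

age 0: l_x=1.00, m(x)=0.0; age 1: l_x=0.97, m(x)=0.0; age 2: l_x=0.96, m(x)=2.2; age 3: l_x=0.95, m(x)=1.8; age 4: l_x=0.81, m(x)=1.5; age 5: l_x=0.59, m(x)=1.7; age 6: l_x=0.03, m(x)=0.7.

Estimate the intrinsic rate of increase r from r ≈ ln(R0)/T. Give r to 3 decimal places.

R0 = Σ lx·mx = 0 + 0 + 2.112 + 1.71 + 1.215 + 1.003 + 0.021 = 6.061
Σ x·lx·mx = 19.355; T = 19.355/6.061 = 3.19337…
r ≈ ln(R0)/T = ln(6.061)/3.19337… = 0.56426… → 0.564

0.564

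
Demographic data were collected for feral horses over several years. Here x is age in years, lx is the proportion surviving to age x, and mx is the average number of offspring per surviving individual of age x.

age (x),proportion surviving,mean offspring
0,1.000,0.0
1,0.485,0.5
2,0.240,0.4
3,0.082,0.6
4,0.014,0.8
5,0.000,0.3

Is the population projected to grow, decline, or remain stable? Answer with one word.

R0 = Σ lx·mx = 0 + 0.2425 + 0.096 + 0.0492 + 0.0112 + 0 = 0.3989
R0 < 1, so the population is declining.

declining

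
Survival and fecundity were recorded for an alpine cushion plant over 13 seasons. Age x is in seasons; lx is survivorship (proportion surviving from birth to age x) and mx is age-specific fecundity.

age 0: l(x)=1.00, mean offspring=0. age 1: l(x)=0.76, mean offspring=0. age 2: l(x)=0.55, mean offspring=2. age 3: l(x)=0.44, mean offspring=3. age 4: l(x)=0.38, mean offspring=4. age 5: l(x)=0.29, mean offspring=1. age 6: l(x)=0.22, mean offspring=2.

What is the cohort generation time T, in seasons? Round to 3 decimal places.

lx·mx: 0, 0, 1.1, 1.32, 1.52, 0.29, 0.44 → R0 = 4.67
x·lx·mx: 0, 0, 2.2, 3.96, 6.08, 1.45, 2.64 → Σ = 16.33
T = 16.33 / 4.67 = 3.496788… → 3.497

3.497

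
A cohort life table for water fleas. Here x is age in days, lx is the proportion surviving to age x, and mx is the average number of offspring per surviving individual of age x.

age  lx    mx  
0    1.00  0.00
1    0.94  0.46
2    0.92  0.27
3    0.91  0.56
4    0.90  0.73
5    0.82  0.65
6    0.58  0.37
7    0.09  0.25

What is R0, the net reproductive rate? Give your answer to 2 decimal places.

lx·mx by age: 0, 0.4324, 0.2484, 0.5096, 0.657, 0.533, 0.2146, 0.0225
R0 = Σ lx·mx = 2.6175 → 2.62

2.62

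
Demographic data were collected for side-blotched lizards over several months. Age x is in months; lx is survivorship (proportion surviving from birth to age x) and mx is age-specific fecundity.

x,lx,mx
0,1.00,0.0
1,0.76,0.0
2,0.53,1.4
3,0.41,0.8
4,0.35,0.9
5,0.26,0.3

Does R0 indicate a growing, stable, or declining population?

growing

R0 = Σ lx·mx = 0 + 0 + 0.742 + 0.328 + 0.315 + 0.078 = 1.463
R0 > 1, so the population is growing.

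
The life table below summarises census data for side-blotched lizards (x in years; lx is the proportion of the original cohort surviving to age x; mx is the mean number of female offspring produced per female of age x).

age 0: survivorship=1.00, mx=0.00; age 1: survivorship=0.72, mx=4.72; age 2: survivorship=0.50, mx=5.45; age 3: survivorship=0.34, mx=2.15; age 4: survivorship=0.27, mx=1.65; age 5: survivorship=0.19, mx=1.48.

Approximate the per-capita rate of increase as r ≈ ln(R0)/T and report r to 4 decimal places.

R0 = Σ lx·mx = 0 + 3.3984 + 2.725 + 0.731 + 0.4455 + 0.2812 = 7.5811
Σ x·lx·mx = 14.2294; T = 14.2294/7.5811 = 1.87696…
r ≈ ln(R0)/T = ln(7.5811)/1.87696… = 1.079225… → 1.0792

1.0792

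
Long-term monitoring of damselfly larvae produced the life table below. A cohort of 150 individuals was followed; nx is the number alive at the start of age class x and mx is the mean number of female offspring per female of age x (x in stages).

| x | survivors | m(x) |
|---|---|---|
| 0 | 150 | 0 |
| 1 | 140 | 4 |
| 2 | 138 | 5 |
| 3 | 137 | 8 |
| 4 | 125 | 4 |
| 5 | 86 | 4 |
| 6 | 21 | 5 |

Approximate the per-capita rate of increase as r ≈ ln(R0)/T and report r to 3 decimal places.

1.063

lx = nx/n0 = nx/150: 1, 0.93333…, 0.92, 0.91333…, 0.83333…, 0.57333…, 0.14
R0 = Σ lx·mx = 0 + 3.73333… + 4.6 + 7.30667… + 3.33333… + 2.29333… + 0.7 = 21.966667…
Σ x·lx·mx = 63.853333…; T = 63.853333…/21.966667… = 2.90683…
r ≈ ln(R0)/T = ln(21.966667…)/2.90683… = 1.06285… → 1.063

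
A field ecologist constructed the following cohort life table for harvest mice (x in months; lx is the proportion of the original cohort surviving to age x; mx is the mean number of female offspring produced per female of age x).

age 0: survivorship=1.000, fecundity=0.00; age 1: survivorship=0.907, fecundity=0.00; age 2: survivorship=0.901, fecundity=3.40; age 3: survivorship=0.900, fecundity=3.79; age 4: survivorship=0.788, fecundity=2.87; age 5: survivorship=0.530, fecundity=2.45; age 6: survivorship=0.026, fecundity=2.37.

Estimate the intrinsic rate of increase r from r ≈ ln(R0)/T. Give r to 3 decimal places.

0.723

R0 = Σ lx·mx = 0 + 0 + 3.0634 + 3.411 + 2.26156 + 1.2985 + 0.06162 = 10.09608
Σ x·lx·mx = 32.26826; T = 32.26826/10.09608 = 3.19612…
r ≈ ln(R0)/T = ln(10.09608)/3.19612… = 0.72342… → 0.723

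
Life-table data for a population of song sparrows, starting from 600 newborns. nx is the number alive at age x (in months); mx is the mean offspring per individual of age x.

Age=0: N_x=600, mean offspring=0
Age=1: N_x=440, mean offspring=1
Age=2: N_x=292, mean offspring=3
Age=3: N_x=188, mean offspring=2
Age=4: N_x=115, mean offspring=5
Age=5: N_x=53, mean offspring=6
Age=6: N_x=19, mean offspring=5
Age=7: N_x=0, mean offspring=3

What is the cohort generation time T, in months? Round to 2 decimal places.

2.90

lx = nx/n0 = nx/600: 1, 0.73333…, 0.48667…, 0.31333…, 0.19167…, 0.08833…, 0.03167…, 0
lx·mx: 0, 0.733333…, 1.46…, 0.626667…, 0.958333…, 0.53…, 0.158333…, 0 → R0 = 4.466667…
x·lx·mx: 0, 0.733333…, 2.92…, 1.88…, 3.833333…, 2.65…, 0.95…, 0 → Σ = 12.966667…
T = 12.966667… / 4.466667… = 2.902985… → 2.90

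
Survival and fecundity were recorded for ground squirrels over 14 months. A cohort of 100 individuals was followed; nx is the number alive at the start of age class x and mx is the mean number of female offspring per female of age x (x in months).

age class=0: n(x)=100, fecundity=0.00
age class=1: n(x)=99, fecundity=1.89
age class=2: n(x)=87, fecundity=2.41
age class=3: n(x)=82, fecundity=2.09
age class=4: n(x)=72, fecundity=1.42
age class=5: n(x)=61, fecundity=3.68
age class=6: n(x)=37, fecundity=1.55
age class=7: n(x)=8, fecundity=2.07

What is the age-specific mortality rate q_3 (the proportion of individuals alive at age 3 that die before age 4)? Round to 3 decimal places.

lx = nx/n0 = nx/100: 1, 0.99, 0.87, 0.82, 0.72, 0.61, 0.37, 0.08
q_3 = (l_3 − l_4) / l_3 = (0.82 − 0.72) / 0.82
     = 0.1 / 0.82 = 0.121951… → 0.122

0.122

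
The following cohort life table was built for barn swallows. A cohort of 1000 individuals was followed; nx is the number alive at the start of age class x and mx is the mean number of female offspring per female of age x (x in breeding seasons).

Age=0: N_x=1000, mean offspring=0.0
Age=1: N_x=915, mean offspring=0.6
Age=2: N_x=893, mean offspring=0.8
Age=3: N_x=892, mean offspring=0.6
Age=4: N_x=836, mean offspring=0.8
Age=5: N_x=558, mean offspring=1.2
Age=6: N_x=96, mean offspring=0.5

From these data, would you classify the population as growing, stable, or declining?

growing

lx = nx/n0 = nx/1000: 1, 0.915, 0.893, 0.892, 0.836, 0.558, 0.096
R0 = Σ lx·mx = 0 + 0.549 + 0.7144 + 0.5352 + 0.6688 + 0.6696 + 0.048 = 3.185
R0 > 1, so the population is growing.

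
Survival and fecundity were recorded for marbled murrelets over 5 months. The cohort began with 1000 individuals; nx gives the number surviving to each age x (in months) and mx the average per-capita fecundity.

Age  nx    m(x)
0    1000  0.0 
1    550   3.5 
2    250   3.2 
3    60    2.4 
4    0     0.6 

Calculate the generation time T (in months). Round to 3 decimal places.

lx = nx/n0 = nx/1000: 1, 0.55, 0.25, 0.06, 0
lx·mx: 0, 1.925, 0.8, 0.144, 0 → R0 = 2.869
x·lx·mx: 0, 1.925, 1.6, 0.432, 0 → Σ = 3.957
T = 3.957 / 2.869 = 1.379226… → 1.379

1.379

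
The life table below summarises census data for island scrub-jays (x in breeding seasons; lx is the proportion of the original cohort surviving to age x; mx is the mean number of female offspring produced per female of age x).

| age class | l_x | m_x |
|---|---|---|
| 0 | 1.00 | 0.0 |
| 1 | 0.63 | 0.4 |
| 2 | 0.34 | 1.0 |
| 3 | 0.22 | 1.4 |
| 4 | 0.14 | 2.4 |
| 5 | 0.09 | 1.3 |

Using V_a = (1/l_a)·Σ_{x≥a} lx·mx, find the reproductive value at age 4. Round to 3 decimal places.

lx·mx for x ≥ 4: 0.336, 0.117 → sum = 0.453
V_4 = 0.453 / l_4 = 0.453 / 0.14 = 3.235714… → 3.236

3.236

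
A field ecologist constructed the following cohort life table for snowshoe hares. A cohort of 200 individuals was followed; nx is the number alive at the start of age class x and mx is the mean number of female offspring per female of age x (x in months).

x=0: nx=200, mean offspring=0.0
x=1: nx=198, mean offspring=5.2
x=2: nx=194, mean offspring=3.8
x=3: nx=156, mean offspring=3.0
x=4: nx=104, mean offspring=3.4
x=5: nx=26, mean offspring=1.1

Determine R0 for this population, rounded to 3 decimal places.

lx = nx/n0 = nx/200: 1, 0.99, 0.97, 0.78, 0.52, 0.13
lx·mx by age: 0, 5.148, 3.686, 2.34, 1.768, 0.143
R0 = Σ lx·mx = 13.085 → 13.085

13.085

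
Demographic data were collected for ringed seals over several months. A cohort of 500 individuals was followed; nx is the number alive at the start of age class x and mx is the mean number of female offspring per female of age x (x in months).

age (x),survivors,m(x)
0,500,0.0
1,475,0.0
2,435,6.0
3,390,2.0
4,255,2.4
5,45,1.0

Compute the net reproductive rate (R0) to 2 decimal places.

lx = nx/n0 = nx/500: 1, 0.95, 0.87, 0.78, 0.51, 0.09
lx·mx by age: 0, 0, 5.22, 1.56, 1.224, 0.09
R0 = Σ lx·mx = 8.094 → 8.09

8.09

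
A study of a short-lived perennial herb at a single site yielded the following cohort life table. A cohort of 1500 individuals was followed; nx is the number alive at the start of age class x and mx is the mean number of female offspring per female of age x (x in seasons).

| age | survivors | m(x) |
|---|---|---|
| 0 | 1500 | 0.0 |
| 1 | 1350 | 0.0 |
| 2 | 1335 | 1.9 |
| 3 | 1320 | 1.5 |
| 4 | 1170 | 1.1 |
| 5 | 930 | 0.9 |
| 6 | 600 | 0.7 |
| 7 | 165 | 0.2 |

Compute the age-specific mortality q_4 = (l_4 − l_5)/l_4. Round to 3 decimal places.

0.205

lx = nx/n0 = nx/1500: 1, 0.9, 0.89, 0.88, 0.78, 0.62, 0.4, 0.11
q_4 = (l_4 − l_5) / l_4 = (0.78 − 0.62) / 0.78
     = 0.16 / 0.78 = 0.205128… → 0.205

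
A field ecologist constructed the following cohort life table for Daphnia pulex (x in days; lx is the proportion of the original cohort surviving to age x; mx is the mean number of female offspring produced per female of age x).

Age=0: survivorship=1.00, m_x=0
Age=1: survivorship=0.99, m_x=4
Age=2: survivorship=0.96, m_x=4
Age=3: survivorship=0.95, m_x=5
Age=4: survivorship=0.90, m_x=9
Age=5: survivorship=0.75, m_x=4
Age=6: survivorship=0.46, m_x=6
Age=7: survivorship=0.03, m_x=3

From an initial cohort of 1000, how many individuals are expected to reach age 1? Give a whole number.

990

Expected survivors = N0 · l_1 = 1000 × 0.99 = 990 → 990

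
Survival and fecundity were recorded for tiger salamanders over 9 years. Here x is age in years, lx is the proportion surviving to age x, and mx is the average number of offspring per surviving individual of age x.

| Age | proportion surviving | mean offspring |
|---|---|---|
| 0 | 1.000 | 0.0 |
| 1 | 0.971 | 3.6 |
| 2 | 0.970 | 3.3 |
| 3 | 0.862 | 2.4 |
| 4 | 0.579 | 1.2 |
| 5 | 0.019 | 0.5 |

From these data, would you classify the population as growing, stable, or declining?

R0 = Σ lx·mx = 0 + 3.4956 + 3.201 + 2.0688 + 0.6948 + 0.0095 = 9.4697
R0 > 1, so the population is growing.

growing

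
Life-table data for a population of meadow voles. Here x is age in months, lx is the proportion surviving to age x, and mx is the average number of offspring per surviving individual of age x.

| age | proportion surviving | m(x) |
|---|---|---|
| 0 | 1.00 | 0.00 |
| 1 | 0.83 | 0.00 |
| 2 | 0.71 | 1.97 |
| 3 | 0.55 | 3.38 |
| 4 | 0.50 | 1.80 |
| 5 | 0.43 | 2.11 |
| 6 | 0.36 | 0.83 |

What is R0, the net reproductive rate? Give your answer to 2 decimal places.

lx·mx by age: 0, 0, 1.3987, 1.859, 0.9, 0.9073, 0.2988
R0 = Σ lx·mx = 5.3638 → 5.36

5.36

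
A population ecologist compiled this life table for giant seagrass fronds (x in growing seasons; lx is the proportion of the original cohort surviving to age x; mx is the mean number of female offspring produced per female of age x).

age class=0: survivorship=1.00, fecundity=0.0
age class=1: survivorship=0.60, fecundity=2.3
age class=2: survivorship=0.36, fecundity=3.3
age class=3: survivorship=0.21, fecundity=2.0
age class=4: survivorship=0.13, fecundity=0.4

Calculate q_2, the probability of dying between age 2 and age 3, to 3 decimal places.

q_2 = (l_2 − l_3) / l_2 = (0.36 − 0.21) / 0.36
     = 0.15 / 0.36 = 0.416667… → 0.417

0.417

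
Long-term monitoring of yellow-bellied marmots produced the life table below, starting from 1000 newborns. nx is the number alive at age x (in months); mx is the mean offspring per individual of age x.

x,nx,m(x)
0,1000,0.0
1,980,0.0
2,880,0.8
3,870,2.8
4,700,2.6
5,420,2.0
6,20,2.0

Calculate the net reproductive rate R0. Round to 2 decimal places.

lx = nx/n0 = nx/1000: 1, 0.98, 0.88, 0.87, 0.7, 0.42, 0.02
lx·mx by age: 0, 0, 0.704, 2.436, 1.82, 0.84, 0.04
R0 = Σ lx·mx = 5.84 → 5.84

5.84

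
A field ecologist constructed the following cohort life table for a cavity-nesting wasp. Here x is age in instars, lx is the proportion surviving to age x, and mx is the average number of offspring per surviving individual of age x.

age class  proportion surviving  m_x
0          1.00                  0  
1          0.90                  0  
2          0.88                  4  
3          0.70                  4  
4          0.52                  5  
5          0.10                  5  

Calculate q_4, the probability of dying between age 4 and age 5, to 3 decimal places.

0.808

q_4 = (l_4 − l_5) / l_4 = (0.52 − 0.1) / 0.52
     = 0.42 / 0.52 = 0.807692… → 0.808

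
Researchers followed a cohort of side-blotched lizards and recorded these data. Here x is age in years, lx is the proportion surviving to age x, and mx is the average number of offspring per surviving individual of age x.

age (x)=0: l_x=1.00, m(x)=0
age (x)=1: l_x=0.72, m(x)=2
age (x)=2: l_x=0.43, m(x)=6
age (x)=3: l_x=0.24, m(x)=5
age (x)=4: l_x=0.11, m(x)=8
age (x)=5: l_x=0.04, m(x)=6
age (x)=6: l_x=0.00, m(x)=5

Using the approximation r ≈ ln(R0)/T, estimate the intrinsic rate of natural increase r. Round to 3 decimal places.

0.785

R0 = Σ lx·mx = 0 + 1.44 + 2.58 + 1.2 + 0.88 + 0.24 + 0 = 6.34
Σ x·lx·mx = 14.92; T = 14.92/6.34 = 2.35331…
r ≈ ln(R0)/T = ln(6.34)/2.35331… = 0.7848… → 0.785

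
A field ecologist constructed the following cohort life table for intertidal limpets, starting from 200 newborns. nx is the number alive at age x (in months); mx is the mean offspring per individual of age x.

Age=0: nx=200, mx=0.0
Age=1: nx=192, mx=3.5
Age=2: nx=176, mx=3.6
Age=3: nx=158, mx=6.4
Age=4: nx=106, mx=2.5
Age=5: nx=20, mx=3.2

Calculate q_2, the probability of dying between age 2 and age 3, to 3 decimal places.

0.102

lx = nx/n0 = nx/200: 1, 0.96, 0.88, 0.79, 0.53, 0.1
q_2 = (l_2 − l_3) / l_2 = (0.88 − 0.79) / 0.88
     = 0.09 / 0.88 = 0.102273… → 0.102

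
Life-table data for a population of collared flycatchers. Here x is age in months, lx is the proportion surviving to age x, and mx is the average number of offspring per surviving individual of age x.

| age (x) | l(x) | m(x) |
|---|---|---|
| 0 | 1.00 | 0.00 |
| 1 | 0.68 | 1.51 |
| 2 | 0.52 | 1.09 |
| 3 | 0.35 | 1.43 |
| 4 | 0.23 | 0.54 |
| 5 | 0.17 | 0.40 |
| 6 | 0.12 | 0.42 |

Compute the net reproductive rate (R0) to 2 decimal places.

lx·mx by age: 0, 1.0268, 0.5668, 0.5005, 0.1242, 0.068, 0.0504
R0 = Σ lx·mx = 2.3367 → 2.34

2.34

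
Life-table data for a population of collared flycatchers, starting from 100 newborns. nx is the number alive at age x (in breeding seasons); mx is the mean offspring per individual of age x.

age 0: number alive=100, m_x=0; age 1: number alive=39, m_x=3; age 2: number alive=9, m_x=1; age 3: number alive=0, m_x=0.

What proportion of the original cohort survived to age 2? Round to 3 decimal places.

0.090

l_2 = n_2/n_0 = 9/100 = 0.09 → 0.090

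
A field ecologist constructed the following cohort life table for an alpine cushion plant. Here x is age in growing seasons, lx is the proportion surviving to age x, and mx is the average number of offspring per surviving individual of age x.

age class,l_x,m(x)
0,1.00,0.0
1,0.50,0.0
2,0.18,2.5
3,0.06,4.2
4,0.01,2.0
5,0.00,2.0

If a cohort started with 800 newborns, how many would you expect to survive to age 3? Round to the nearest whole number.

Expected survivors = N0 · l_3 = 800 × 0.06 = 48 → 48

48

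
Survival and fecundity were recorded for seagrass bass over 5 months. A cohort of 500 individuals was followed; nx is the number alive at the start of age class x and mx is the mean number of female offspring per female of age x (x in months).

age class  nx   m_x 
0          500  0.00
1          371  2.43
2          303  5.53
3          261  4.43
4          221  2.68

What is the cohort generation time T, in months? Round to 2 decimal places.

2.33

lx = nx/n0 = nx/500: 1, 0.742, 0.606, 0.522, 0.442
lx·mx: 0, 1.80306, 3.35118, 2.31246, 1.18456 → R0 = 8.65126
x·lx·mx: 0, 1.80306, 6.70236, 6.93738, 4.73824 → Σ = 20.18104
T = 20.18104 / 8.65126 = 2.332728… → 2.33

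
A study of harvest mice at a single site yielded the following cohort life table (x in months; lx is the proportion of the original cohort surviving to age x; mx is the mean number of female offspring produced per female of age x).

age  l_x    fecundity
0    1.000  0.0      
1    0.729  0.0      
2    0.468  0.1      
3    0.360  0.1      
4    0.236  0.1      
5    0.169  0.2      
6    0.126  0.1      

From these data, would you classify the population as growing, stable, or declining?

declining

R0 = Σ lx·mx = 0 + 0 + 0.0468 + 0.036 + 0.0236 + 0.0338 + 0.0126 = 0.1528
R0 < 1, so the population is declining.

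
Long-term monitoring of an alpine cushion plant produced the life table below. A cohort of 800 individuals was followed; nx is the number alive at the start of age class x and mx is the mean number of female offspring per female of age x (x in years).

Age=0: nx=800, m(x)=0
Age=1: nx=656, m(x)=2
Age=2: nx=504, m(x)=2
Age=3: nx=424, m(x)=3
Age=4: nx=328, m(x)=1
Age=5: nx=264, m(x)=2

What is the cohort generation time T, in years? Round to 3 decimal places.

lx = nx/n0 = nx/800: 1, 0.82, 0.63, 0.53, 0.41, 0.33
lx·mx: 0, 1.64, 1.26, 1.59, 0.41, 0.66 → R0 = 5.56
x·lx·mx: 0, 1.64, 2.52, 4.77, 1.64, 3.3 → Σ = 13.87
T = 13.87 / 5.56 = 2.494604… → 2.495

2.495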